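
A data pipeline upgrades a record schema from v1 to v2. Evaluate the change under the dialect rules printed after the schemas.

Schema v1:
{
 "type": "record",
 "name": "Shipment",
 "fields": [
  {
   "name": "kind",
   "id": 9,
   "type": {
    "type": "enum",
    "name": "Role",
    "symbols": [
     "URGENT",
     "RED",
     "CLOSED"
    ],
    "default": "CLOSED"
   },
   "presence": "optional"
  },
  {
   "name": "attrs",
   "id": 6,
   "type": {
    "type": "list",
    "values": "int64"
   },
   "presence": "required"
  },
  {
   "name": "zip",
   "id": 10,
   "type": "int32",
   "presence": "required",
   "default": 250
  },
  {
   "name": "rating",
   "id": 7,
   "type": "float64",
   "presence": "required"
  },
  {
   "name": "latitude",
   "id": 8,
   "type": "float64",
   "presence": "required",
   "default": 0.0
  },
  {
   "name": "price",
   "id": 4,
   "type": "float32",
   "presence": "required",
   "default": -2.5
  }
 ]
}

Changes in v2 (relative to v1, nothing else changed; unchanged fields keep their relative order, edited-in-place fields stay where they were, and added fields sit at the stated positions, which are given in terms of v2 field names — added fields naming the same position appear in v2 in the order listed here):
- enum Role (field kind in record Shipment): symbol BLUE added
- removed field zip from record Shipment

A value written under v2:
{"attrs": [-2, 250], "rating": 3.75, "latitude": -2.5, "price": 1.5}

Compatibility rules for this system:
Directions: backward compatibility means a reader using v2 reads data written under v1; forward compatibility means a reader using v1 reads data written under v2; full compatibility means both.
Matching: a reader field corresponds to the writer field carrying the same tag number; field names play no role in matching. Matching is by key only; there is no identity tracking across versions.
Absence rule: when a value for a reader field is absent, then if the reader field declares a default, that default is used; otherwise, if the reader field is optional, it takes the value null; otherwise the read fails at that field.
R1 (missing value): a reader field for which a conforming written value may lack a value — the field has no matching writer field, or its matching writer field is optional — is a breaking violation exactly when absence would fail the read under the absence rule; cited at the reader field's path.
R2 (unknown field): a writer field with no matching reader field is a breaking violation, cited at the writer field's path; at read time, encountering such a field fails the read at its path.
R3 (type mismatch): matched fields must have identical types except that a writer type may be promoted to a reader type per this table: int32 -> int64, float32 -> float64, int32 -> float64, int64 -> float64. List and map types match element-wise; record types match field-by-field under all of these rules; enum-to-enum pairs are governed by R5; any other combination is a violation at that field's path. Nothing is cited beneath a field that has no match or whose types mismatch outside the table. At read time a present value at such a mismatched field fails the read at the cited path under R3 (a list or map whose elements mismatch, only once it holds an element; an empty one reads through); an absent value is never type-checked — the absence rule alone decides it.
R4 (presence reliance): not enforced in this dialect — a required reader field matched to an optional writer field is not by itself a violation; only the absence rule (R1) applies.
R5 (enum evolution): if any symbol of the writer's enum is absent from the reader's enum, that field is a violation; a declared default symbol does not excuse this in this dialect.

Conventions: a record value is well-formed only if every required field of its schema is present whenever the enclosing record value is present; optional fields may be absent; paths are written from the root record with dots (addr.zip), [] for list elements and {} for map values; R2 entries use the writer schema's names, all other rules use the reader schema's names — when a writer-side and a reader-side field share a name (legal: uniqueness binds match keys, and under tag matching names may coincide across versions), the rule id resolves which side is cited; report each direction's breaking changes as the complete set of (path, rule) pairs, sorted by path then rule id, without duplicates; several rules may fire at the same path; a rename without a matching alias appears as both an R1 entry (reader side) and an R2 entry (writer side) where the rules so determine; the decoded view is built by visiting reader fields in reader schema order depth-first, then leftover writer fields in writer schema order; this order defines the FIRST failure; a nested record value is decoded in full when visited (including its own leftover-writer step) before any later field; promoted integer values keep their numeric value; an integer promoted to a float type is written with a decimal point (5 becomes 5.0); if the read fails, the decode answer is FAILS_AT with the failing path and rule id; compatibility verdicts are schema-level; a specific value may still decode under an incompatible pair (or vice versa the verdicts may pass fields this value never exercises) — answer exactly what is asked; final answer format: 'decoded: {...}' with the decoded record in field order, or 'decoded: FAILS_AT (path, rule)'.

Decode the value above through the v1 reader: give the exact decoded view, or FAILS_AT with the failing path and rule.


each type pair in Shipment: writer, then reader
decode walk for Shipment under reader schema v1:
  kind := null (not supplied -> null)
  attrs := [-2, 250]
  zip := 250 (no value, default fills)
  rating := 3.75
  latitude := -2.5
  price := 1.5
  => decoded: {"kind": null, "attrs": [-2, 250], "zip": 250, "rating": 3.75, "latitude": -2.5, "price": 1.5}
the rest of the Shipment diff is inert for this question:
  enum Role (field kind in record Shipment): symbol BLUE added -> matters for Shipment compatibility verdicts, not for this value's decode
  removed field zip from record Shipment -> matters for Shipment compatibility verdicts, not for this value's decode

decoded: {"kind": null, "attrs": [-2, 250], "zip": 250, "rating": 3.75, "latitude": -2.5, "price": 1.5}


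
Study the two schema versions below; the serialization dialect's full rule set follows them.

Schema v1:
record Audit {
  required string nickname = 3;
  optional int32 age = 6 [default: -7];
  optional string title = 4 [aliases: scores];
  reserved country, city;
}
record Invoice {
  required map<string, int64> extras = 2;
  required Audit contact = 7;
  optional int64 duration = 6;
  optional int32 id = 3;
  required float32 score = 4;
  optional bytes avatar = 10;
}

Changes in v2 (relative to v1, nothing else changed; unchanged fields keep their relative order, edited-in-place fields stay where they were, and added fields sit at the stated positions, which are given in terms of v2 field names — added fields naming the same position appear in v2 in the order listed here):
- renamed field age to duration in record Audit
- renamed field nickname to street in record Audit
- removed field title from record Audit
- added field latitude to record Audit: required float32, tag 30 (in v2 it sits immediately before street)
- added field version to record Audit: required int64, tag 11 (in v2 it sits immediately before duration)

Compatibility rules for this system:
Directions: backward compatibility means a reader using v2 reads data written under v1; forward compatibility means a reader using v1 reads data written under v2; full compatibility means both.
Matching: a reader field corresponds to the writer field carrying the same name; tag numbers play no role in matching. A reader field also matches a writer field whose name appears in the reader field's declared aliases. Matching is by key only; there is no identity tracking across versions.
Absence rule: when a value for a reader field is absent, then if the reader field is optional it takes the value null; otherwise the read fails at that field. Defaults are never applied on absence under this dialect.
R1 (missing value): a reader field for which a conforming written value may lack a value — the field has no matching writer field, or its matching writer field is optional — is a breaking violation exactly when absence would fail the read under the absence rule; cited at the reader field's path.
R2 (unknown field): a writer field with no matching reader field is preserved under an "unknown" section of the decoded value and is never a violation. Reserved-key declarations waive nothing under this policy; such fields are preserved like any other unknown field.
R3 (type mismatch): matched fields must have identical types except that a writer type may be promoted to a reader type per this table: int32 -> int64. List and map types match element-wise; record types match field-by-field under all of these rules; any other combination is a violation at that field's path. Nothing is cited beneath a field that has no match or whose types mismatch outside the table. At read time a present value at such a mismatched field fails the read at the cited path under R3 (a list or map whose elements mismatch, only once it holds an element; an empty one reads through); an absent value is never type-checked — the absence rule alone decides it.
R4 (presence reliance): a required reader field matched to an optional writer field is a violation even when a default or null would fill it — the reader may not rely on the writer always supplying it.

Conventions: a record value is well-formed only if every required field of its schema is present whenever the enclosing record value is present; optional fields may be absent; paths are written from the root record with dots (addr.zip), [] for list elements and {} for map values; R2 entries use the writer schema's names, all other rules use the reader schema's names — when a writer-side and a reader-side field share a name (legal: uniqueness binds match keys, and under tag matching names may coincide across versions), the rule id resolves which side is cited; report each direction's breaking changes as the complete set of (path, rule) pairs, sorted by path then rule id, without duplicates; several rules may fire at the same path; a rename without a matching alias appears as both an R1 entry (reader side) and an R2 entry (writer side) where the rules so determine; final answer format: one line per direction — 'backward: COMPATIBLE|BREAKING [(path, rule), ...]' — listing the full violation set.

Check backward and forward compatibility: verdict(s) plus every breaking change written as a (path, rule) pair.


the writer's type comes first in each Invoice pair
checking backward for Invoice: reader v2 against writer v1:
  writer required, map<string, int64> -> map<string, int64>: reader extras maps from writer extras
  writer required, Audit -> Audit: reader contact maps from writer contact
  writer optional, int64 -> int64: reader duration maps from writer duration
  writer optional, int32 -> int32: reader id maps from writer id
  writer required, float32 -> float32: reader score maps from writer score
  writer optional, bytes -> bytes: reader avatar maps from writer avatar
  contact.latitude: no writer-side match
  contact.street: no writer-side match
  contact.version: no writer-side match
  contact.duration: no writer-side match
  contact.nickname (writer side), unknown to reader
  contact.age (writer side), unknown to reader
  contact.title (writer side), unknown to reader
  breaking: (contact.latitude, R1)
  breaking: (contact.street, R1)
  breaking: (contact.version, R1)
  backward on Invoice therefore BREAKING (3)
checking forward for Invoice: reader v1 against writer v2:
  writer required, map<string, int64> -> map<string, int64>: reader extras maps from writer extras
  writer required, Audit -> Audit: reader contact maps from writer contact
  writer optional, int64 -> int64: reader duration maps from writer duration
  writer optional, int32 -> int32: reader id maps from writer id
  writer required, float32 -> float32: reader score maps from writer score
  writer optional, bytes -> bytes: reader avatar maps from writer avatar
  contact.nickname: no writer-side match
  contact.age: no writer-side match
  contact.title: no writer-side match
  contact.latitude (writer side), unknown to reader
  contact.street (writer side), unknown to reader
  contact.version (writer side), unknown to reader
  contact.duration (writer side), unknown to reader
  breaking: (contact.nickname, R1)
  forward on Invoice therefore BREAKING (1)

backward: BREAKING [(contact.latitude, R1), (contact.street, R1), (contact.version, R1)]; forward: BREAKING [(contact.nickname, R1)]


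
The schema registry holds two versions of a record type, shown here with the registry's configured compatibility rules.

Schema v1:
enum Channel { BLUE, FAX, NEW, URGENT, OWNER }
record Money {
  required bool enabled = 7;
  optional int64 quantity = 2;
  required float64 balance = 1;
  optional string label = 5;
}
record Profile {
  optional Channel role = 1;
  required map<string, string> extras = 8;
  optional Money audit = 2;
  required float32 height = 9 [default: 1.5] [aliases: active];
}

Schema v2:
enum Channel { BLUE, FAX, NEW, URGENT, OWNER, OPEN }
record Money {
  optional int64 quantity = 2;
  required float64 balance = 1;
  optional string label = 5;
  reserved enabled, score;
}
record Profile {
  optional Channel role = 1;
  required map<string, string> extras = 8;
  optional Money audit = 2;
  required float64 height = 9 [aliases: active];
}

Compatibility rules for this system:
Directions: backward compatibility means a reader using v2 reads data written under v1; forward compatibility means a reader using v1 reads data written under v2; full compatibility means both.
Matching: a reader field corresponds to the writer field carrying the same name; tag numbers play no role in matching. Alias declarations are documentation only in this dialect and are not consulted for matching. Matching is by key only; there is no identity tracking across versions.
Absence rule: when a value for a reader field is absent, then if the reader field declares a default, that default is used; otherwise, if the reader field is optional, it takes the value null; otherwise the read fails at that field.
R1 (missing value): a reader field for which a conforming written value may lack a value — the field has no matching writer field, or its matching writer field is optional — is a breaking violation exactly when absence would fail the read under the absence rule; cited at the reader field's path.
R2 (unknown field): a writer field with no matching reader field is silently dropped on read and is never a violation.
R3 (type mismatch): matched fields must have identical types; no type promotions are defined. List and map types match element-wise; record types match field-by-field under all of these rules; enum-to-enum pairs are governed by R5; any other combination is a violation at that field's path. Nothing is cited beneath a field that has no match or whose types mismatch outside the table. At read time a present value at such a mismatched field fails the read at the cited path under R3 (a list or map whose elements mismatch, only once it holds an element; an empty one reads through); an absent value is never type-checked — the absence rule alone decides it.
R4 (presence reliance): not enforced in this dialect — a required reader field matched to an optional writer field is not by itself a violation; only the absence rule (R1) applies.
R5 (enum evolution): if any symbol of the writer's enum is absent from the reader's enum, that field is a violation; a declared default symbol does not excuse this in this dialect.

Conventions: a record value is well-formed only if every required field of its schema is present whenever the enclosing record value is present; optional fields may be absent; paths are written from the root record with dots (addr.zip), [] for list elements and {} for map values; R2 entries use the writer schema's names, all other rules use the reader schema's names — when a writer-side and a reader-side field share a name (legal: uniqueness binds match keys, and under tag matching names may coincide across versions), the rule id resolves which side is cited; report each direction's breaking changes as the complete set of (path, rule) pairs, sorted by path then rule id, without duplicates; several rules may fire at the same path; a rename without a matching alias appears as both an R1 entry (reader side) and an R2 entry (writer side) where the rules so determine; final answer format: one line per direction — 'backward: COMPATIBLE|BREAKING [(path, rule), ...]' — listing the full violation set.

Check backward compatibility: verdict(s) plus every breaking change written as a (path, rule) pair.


each type pair in Profile: writer, then reader
checking backward for Profile: reader v2 against writer v1:
  role: paired with writer role (Channel -> Channel; writer optional)
  extras: paired with writer extras (map<string, string> -> map<string, string>; writer required)
  audit: paired with writer audit (Money -> Money; writer optional)
  height: paired with writer height (float32 -> float64; writer required)
  audit.quantity: paired with writer audit.quantity (int64 -> int64; writer optional)
  audit.balance: paired with writer audit.balance (float64 -> float64; writer required)
  audit.label: paired with writer audit.label (string -> string; writer optional)
  audit.enabled (writer side), unknown to reader
  rule R3 violated at height
  => 1 violation(s): backward is BREAKING for Profile
the other Profile changes do not affect what is asked:
  enum Channel (field role in record Profile): symbol OPEN added -> affects forward compatibility only, which is not asked
  removed field enabled from record Money (its key "enabled" joins the reserved list) -> affects forward compatibility only, which is not asked

backward: BREAKING [(height, R3)]


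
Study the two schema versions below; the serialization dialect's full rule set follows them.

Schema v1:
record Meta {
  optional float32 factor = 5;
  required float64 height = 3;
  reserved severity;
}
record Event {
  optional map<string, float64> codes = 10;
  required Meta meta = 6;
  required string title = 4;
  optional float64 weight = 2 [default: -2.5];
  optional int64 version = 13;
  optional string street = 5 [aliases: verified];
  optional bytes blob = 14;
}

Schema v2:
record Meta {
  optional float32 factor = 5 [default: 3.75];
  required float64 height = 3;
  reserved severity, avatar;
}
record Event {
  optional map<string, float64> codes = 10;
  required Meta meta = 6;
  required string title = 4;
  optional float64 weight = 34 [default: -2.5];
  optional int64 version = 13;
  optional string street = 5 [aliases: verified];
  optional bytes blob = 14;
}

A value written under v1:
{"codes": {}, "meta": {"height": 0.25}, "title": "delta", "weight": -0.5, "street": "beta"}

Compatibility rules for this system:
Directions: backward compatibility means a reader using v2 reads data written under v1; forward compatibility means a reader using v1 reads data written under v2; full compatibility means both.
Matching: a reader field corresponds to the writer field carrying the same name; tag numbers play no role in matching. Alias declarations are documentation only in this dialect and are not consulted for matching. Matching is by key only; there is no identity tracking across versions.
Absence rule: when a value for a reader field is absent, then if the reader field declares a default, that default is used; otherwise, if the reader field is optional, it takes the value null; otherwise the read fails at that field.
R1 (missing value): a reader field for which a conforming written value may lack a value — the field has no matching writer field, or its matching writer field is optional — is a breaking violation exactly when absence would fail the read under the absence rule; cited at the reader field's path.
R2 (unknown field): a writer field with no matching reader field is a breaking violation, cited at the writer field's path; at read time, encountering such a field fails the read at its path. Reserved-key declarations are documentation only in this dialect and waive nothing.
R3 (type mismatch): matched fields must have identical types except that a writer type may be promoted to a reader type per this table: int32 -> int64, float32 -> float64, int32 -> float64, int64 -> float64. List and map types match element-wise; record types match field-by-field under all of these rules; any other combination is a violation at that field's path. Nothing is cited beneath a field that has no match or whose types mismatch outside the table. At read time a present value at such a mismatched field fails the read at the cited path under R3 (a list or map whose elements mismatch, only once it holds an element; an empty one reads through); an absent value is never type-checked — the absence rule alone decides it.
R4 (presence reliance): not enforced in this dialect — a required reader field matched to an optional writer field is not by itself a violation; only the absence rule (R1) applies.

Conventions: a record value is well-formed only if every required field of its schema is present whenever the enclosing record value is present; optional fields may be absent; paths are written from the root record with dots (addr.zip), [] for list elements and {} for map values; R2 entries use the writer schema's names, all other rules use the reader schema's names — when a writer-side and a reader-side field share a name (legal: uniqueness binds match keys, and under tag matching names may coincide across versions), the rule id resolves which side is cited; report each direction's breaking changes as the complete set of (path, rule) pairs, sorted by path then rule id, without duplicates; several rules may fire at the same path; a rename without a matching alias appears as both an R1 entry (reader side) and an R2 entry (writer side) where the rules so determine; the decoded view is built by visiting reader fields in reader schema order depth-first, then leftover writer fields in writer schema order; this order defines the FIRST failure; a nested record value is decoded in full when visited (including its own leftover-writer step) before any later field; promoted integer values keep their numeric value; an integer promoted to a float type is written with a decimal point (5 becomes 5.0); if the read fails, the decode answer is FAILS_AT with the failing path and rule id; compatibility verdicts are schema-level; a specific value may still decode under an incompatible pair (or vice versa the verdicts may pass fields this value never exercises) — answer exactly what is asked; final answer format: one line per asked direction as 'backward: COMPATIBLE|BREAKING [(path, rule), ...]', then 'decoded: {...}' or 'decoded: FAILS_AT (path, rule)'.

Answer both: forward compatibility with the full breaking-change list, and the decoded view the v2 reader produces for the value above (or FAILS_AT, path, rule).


forward: COMPATIBLE []; decoded: {"codes": {}, "meta": {"factor": 3.75, "height": 0.25}, "title": "delta", "weight": -0.5, "version": null, "street": "beta", "blob": null}

arrows below run writer -> reader for Event
forward pass over Event, reader schema v1, writer schema v2:
  map<string, float64> -> map<string, float64>, writer optional: codes aligns to codes
  Meta -> Meta, writer required: meta aligns to meta
  string -> string, writer required: title aligns to title
  float64 -> float64, writer optional: weight aligns to weight
  int64 -> int64, writer optional: version aligns to version
  string -> string, writer optional: street aligns to street
  bytes -> bytes, writer optional: blob aligns to blob
  float32 -> float32, writer optional: meta.factor aligns to meta.factor
  float64 -> float64, writer required: meta.height aligns to meta.height
  => forward: COMPATIBLE
decode (reader v2):
  codes := {}
  meta.factor := 3.75 (absent -> default)
  meta.height := 0.25
  title := "delta"
  weight := -0.5
  version := null (absent, optional -> null)
  street := "beta"
  blob := null (absent, optional -> null)
  => decoded: {"codes": {}, "meta": {"factor": 3.75, "height": 0.25}, "title": "delta", "weight": -0.5, "version": null, "street": "beta", "blob": null}
the other Event changes do not affect what is asked:
  field weight in record Event: tag 2 changed to 34 -> triggers nothing under Event's printed rules — same verdict


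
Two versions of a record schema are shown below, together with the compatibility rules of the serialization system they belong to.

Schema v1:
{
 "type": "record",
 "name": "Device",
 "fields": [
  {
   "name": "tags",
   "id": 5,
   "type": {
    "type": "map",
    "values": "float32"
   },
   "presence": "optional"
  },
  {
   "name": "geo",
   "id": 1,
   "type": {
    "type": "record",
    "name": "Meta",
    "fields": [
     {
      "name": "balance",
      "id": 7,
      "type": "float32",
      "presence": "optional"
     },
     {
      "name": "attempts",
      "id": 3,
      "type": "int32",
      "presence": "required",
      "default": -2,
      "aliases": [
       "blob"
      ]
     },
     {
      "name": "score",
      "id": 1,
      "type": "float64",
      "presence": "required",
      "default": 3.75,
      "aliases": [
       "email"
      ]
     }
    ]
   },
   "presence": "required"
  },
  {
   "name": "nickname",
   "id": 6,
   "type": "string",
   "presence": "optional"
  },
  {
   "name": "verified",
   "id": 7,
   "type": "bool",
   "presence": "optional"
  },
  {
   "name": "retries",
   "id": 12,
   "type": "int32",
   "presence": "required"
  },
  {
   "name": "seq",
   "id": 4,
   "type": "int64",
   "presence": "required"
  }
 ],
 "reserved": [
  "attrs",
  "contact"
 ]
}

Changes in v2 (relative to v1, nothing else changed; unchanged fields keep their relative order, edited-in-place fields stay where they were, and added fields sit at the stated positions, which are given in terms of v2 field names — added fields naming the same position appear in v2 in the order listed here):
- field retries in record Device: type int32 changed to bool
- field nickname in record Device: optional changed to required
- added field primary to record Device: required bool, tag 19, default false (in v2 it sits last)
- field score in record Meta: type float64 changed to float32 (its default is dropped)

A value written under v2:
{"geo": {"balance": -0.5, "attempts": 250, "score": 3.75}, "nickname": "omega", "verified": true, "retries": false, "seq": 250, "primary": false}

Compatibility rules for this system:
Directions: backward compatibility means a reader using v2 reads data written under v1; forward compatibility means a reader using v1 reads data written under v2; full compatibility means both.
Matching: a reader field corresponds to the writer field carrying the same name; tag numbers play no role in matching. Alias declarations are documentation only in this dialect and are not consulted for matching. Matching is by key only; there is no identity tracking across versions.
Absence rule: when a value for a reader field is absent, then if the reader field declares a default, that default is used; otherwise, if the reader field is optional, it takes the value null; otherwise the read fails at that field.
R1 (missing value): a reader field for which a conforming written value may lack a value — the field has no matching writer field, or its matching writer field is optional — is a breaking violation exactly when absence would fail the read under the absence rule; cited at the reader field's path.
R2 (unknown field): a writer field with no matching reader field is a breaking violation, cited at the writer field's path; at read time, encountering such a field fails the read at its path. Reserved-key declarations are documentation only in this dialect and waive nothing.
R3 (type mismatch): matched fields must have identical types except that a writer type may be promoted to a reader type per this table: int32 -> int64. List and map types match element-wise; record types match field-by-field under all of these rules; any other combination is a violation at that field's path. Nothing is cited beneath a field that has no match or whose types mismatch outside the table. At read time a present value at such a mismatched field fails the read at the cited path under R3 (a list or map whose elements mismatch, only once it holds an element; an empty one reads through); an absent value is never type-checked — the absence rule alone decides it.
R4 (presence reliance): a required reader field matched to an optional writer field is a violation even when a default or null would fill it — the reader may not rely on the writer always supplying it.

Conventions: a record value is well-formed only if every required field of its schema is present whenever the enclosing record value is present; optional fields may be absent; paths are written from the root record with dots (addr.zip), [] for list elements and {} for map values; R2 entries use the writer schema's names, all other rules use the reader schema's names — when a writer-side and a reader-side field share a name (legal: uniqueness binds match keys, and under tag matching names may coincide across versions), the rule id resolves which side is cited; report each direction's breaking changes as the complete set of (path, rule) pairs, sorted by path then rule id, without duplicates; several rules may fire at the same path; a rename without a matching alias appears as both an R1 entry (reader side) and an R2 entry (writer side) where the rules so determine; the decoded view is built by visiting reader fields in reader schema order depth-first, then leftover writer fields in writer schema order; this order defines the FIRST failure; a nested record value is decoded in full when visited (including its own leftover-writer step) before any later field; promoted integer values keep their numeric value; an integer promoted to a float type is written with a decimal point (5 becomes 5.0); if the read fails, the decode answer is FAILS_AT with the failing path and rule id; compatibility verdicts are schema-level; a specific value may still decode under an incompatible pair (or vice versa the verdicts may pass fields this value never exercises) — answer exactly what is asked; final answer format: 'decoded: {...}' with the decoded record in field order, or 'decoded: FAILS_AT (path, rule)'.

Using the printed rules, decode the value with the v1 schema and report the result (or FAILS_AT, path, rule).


the writer's type comes first in each Device pair
migrating the Device value to v1:
  tags := null (not supplied -> null)
  geo.balance := -0.5
  geo.attempts := 250
  read fails at geo.score under R3
  => FAILS_AT (geo.score, R3)
remaining Device differences; none change what is asked:
  field retries in record Device: type int32 changed to bool -> affects the rule determinations only; this particular Device value decodes identically
  field nickname in record Device: optional changed to required -> affects the rule determinations only; this particular Device value decodes identically
  added field primary to record Device: required bool, tag 19, default false (in v2 it sits last) -> affects the rule determinations only; this particular Device value decodes identically

decoded: FAILS_AT (geo.score, R3)


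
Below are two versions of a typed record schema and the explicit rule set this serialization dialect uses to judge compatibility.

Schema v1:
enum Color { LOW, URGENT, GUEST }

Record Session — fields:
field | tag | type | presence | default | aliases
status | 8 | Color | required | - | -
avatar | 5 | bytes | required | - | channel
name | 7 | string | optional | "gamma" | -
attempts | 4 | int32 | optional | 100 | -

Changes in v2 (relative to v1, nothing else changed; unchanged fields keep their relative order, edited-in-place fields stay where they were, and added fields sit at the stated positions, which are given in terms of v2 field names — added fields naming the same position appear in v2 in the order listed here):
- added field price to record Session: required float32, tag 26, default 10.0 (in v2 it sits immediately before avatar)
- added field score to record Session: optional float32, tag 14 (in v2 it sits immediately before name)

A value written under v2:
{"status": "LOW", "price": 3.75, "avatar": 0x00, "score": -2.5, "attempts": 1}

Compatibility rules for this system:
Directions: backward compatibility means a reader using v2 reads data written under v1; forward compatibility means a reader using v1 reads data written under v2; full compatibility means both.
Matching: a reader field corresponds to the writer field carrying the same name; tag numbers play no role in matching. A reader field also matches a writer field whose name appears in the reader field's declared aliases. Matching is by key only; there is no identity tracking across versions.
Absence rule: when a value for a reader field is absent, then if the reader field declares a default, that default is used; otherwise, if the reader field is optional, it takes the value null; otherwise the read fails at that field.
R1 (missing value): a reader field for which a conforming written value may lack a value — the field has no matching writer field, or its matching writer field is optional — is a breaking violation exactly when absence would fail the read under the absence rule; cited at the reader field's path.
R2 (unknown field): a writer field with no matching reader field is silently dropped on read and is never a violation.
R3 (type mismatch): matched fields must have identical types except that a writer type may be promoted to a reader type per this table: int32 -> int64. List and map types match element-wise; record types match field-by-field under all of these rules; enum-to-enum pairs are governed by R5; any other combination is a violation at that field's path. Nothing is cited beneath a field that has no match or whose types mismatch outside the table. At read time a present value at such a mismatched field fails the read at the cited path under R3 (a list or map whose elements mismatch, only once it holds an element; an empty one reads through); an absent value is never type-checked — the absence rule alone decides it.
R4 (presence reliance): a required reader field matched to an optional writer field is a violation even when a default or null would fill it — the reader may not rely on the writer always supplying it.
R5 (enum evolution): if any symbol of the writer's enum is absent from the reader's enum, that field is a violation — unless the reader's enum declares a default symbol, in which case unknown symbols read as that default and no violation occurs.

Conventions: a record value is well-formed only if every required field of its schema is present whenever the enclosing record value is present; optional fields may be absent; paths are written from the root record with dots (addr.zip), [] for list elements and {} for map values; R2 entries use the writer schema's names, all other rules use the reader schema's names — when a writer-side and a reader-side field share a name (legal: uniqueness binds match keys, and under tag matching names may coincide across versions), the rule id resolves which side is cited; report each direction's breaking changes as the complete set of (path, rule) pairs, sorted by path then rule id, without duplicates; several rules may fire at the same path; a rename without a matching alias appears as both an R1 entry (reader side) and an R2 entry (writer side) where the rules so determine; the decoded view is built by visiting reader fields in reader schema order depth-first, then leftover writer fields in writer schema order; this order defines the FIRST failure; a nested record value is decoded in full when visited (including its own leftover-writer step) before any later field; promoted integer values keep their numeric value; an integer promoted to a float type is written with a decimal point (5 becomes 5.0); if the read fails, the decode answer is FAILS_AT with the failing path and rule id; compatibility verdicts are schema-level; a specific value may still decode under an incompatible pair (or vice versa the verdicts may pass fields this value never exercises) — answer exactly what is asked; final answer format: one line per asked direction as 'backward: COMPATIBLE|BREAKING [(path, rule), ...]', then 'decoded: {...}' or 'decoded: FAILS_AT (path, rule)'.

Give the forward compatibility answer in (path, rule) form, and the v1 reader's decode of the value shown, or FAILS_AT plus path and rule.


in Session below, arrows point writer -> reader
checking forward for Session: reader v1 against writer v2:
  status: paired with writer status (Color -> Color; writer required)
  avatar: paired with writer avatar (bytes -> bytes; writer required)
  name: paired with writer name (string -> string; writer optional)
  attempts: paired with writer attempts (int32 -> int32; writer optional)
  writer field price has no reader counterpart
  writer field score has no reader counterpart
  nothing fires on Session: forward is COMPATIBLE
decode walk for Session under reader schema v1:
  status := "LOW"
  avatar := 0x00
  name := "gamma" (missing; default applied)
  attempts := 1
  writer price: no reader field; dropped
  writer score: no reader field; dropped
  => decoded: {"status": "LOW", "avatar": 0x00, "name": "gamma", "attempts": 1}
checking off the Session differences that do not matter here:
  added field score to record Session: optional float32, tag 14 (in v2 it sits immediately before name) -> fires no rule on Session, leaving the asked answer as it is
  added field price to record Session: required float32, tag 26, default 10.0 (in v2 it sits immediately before avatar) -> fires no rule on Session, leaving the asked answer as it is

forward: COMPATIBLE []; decoded: {"status": "LOW", "avatar": 0x00, "name": "gamma", "attempts": 1}


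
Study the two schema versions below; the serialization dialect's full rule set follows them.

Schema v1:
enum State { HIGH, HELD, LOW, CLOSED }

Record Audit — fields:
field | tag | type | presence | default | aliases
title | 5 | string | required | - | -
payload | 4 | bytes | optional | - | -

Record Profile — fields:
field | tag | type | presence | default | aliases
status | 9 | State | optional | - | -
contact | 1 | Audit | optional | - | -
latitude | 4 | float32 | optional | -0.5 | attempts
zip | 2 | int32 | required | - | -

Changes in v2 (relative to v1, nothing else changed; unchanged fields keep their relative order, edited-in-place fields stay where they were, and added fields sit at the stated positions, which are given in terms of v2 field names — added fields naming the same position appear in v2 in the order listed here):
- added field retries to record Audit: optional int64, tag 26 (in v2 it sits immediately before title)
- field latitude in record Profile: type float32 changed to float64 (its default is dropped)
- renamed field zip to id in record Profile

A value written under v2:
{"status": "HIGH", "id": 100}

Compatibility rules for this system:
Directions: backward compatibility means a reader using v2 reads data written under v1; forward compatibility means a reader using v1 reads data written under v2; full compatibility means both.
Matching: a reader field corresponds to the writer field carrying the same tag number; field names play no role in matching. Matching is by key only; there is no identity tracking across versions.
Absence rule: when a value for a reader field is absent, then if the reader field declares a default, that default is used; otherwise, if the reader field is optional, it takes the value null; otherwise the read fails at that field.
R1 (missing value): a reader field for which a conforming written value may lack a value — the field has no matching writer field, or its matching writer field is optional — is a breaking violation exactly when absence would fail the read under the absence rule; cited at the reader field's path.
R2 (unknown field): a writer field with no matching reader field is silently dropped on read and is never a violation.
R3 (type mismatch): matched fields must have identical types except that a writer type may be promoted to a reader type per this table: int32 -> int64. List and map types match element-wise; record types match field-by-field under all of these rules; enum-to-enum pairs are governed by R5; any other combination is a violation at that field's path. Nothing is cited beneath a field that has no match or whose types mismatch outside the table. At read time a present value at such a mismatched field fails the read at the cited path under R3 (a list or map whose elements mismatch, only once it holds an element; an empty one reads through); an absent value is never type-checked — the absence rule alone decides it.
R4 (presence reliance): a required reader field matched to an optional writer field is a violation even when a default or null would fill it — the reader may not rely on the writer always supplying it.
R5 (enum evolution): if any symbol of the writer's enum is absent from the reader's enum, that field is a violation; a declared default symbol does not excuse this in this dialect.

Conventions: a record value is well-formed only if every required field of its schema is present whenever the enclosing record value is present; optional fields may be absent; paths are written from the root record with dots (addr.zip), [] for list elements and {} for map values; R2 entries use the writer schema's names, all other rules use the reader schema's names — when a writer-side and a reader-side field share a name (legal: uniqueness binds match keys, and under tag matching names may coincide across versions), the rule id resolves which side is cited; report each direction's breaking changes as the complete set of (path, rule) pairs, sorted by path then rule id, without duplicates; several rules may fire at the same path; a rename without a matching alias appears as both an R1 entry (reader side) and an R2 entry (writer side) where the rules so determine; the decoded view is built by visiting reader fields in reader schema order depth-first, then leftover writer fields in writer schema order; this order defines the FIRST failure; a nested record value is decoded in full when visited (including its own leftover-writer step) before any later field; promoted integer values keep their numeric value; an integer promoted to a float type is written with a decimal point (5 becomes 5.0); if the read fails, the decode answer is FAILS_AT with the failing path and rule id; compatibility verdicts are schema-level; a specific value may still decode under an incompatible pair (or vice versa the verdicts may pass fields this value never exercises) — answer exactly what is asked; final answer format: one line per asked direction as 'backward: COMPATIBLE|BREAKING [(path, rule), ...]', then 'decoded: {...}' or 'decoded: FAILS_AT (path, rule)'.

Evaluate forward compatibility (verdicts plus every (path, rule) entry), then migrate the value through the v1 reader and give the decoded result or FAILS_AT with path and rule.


forward: BREAKING [(latitude, R3)]; decoded: {"status": "HIGH", "contact": null, "latitude": -0.5, "zip": 100}

each type pair in Profile: writer, then reader
forward for Profile (reader v1, writer v2):
  status: paired with writer status (State -> State; writer optional)
  contact: paired with writer contact (Audit -> Audit; writer optional)
  latitude: paired with writer latitude (float64 -> float32; writer optional)
  zip: paired with writer id (int32 -> int32; writer required)
  contact.title: paired with writer contact.title (string -> string; writer required)
  contact.payload: paired with writer contact.payload (bytes -> bytes; writer optional)
  leftover writer field: contact.retries
  violation R3 at latitude
  => 1 violation(s): forward is BREAKING for Profile
decoding the Profile value with the v1 reader:
  status := "HIGH"
  contact := null (absent, optional -> null)
  latitude := -0.5 (absent -> default)
  zip := 100 (from writer id)
  => decoded: {"status": "HIGH", "contact": null, "latitude": -0.5, "zip": 100}
diffs on Profile not affecting the asked answer:
  added field retries to record Audit: optional int64, tag 26 (in v2 it sits immediately before title) -> no rule fires on it in Profile's dialect; the asked verdict holds
  renamed field zip to id in record Profile -> no rule fires on it in Profile's dialect; the asked verdict holds
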